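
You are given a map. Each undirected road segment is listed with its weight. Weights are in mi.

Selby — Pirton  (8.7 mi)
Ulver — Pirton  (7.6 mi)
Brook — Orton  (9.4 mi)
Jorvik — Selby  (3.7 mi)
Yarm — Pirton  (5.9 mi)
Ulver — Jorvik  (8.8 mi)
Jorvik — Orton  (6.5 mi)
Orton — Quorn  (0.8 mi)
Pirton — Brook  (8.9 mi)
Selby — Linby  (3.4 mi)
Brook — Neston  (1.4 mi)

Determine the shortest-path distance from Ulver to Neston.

Shortest distances from Ulver:
Ulver: 0
Pirton: 7.6  (via Ulver)
Jorvik: 8.8  (via Ulver)
Selby: 12.5  (via Jorvik)
Yarm: 13.5  (via Pirton)
Orton: 15.3  (via Jorvik)
Linby: 15.9  (via Selby)
Quorn: 16.1  (via Orton)
Brook: 16.5  (via Pirton)
Neston: 17.9  (via Brook)
Shortest route: Ulver → Pirton → Brook → Neston = 17.9 mi.

17.9 mi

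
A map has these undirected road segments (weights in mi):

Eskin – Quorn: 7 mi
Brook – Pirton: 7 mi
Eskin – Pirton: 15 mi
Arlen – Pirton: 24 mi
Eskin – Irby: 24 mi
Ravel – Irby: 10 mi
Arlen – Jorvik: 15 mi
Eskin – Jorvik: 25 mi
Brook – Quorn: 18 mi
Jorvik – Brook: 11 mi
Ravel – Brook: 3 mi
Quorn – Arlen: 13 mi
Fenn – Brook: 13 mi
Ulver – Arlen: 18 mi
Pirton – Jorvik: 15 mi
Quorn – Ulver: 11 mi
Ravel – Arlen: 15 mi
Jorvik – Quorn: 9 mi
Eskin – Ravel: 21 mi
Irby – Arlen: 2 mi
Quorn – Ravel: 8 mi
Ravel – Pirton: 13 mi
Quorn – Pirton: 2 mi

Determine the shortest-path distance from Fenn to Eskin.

29 mi

Running Dijkstra from Fenn:
Fenn: 0
Brook: 13  (via Fenn)
Ravel: 16  (via Brook)
Pirton: 20  (via Brook)
Quorn: 22  (via Pirton)
Jorvik: 24  (via Brook)
Irby: 26  (via Ravel)
Arlen: 28  (via Irby)
Eskin: 29  (via Quorn)
Shortest route: Fenn → Brook → Pirton → Quorn → Eskin = 29 mi.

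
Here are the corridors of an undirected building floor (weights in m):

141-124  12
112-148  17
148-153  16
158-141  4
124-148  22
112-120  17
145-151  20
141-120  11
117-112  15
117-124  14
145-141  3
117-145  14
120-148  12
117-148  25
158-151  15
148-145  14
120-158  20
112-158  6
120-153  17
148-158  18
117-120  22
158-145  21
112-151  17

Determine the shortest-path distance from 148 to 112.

Candidate routes:
148 → 145 → 141 → 158 → 112: 14+3+4+6 = 27
148 → 158 → 112: 18+6 = 24
148 → 112: 17 = 17
The minimum is 17 m via 148 → 112.

17 m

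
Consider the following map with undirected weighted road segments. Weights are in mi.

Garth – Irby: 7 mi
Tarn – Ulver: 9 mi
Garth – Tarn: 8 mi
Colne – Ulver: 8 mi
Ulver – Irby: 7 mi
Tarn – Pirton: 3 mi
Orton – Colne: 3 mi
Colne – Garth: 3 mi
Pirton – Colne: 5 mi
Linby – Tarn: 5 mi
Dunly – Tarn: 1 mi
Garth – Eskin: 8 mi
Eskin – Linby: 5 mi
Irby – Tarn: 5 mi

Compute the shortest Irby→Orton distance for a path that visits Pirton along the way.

Shortest Irby→Pirton: Irby–Tarn–Pirton = 8
Shortest Pirton→Orton: Pirton–Colne–Orton = 8
Total via Pirton: 8 + 8 = 16 mi.

16 mi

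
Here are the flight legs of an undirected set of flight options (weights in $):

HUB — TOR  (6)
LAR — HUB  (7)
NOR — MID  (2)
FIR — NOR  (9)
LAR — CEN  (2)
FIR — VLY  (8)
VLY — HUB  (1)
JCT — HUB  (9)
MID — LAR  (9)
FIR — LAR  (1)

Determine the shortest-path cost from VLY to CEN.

$10

Settle nodes by increasing distance from VLY:
VLY: 0
HUB: 1  (via VLY)
TOR: 7  (via HUB)
LAR: 8  (via HUB)
FIR: 8  (via VLY)
CEN: 10  (via LAR)
Shortest route: VLY → HUB → LAR → CEN = $10.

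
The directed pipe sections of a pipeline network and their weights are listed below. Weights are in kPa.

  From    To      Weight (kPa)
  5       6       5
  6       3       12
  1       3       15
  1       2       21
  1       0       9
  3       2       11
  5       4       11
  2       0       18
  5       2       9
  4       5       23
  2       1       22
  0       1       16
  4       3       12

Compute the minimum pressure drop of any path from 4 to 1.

45 kPa

Candidate routes:
4 - 5 - 2 - 1: 23+9+22 = 54
4 - 3 - 2 - 1: 12+11+22 = 45
Cheapest is 4 - 3 - 2 - 1 at 45 kPa.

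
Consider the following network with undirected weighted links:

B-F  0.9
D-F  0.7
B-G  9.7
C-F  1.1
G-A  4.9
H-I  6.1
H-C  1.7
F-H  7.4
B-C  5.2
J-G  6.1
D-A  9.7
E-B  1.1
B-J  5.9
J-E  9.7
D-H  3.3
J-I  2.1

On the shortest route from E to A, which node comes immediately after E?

B

Enumerating some paths:
E → B → C → F → D → A: 1.1+5.2+1.1+0.7+9.7 = 17.8
E → B → F → C → H → D → A: 1.1+0.9+1.1+1.7+3.3+9.7 = 17.8
E → B → F → D → A: 1.1+0.9+0.7+9.7 = 12.4
E → B → G → A: 1.1+9.7+4.9 = 15.7
The minimum is 12.4 via E → B → F → D → A.
So from E the first move is to B.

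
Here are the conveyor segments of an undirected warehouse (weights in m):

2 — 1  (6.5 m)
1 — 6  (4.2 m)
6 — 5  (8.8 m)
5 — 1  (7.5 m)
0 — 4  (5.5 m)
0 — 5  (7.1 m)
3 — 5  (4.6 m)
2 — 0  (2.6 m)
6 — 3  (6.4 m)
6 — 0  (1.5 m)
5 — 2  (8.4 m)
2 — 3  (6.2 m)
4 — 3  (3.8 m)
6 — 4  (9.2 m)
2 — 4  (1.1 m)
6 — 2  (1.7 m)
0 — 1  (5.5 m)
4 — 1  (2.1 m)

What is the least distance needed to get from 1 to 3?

5.9 m

Shortest distances from 1:
1: 0
4: 2.1  (via 1)
2: 3.2  (via 4)
6: 4.2  (via 1)
0: 5.5  (via 1)
3: 5.9  (via 4)
Shortest route: 1–4–3 = 5.9 m.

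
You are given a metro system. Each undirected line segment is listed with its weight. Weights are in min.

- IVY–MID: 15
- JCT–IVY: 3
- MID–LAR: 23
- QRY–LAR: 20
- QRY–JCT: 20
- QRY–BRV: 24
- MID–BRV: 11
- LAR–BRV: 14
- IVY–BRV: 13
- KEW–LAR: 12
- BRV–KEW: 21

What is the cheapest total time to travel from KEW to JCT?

Candidate routes:
KEW–LAR–QRY–JCT: 12+20+20 = 52
KEW–BRV–MID–IVY–JCT: 21+11+15+3 = 50
KEW–BRV–IVY–JCT: 21+13+3 = 37
KEW–LAR–BRV–IVY–JCT: 12+14+13+3 = 42
Cheapest is KEW–BRV–IVY–JCT at 37 min.

37 min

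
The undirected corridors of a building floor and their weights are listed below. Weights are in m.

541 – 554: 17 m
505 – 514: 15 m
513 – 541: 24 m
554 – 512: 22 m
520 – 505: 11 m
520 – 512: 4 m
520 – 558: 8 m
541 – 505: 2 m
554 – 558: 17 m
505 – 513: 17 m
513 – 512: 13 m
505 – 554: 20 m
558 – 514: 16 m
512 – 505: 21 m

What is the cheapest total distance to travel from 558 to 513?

Candidate routes:
558–520–512–513: 8+4+13 = 25
558–520–505–513: 8+11+17 = 36
Cheapest is 558–520–512–513 at 25 m.

25 m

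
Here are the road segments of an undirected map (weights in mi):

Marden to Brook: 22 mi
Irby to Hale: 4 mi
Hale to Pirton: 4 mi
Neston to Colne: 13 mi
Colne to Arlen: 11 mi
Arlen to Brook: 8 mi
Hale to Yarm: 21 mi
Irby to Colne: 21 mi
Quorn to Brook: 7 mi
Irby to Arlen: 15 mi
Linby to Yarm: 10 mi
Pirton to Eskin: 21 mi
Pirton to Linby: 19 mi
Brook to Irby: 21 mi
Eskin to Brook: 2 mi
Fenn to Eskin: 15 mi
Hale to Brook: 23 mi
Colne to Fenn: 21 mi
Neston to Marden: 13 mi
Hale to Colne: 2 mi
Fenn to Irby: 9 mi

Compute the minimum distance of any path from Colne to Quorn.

Enumerating some paths:
Colne–Arlen–Brook–Quorn: 11+8+7 = 26
Colne–Hale–Irby–Brook–Quorn: 2+4+21+7 = 34
Colne–Hale–Brook–Quorn: 2+23+7 = 32
Colne–Hale–Pirton–Eskin–Brook–Quorn: 2+4+21+2+7 = 36
Cheapest is Colne–Arlen–Brook–Quorn at 26 mi.

26 mi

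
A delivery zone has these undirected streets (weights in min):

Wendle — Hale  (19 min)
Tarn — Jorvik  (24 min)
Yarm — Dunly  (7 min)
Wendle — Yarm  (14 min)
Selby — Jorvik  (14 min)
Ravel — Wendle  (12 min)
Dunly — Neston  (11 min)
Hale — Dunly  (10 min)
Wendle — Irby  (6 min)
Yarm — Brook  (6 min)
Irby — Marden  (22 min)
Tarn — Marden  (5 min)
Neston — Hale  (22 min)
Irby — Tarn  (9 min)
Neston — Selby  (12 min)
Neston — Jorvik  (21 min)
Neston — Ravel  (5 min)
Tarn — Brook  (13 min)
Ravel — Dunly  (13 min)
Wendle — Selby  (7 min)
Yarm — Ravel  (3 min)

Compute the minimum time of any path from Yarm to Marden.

Compare a few routes:
Yarm–Wendle–Irby–Tarn–Marden: 14+6+9+5 = 34
Yarm–Ravel–Wendle–Irby–Tarn–Marden: 3+12+6+9+5 = 35
Yarm–Brook–Tarn–Marden: 6+13+5 = 24
Cheapest is Yarm–Brook–Tarn–Marden at 24 min.

24 min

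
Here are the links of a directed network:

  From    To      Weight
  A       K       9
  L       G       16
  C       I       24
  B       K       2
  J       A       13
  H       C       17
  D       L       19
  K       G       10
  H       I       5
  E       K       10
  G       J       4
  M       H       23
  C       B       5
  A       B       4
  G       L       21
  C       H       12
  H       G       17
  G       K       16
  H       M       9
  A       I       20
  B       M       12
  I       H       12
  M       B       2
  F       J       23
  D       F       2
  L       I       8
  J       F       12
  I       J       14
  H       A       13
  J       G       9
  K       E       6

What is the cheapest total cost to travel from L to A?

33

Compare a few routes:
L → I → H → G → J → A: 8+12+17+4+13 = 54
L → I → J → A: 8+14+13 = 35
L → I → H → A: 8+12+13 = 33
Cheapest is L → I → H → A at 33.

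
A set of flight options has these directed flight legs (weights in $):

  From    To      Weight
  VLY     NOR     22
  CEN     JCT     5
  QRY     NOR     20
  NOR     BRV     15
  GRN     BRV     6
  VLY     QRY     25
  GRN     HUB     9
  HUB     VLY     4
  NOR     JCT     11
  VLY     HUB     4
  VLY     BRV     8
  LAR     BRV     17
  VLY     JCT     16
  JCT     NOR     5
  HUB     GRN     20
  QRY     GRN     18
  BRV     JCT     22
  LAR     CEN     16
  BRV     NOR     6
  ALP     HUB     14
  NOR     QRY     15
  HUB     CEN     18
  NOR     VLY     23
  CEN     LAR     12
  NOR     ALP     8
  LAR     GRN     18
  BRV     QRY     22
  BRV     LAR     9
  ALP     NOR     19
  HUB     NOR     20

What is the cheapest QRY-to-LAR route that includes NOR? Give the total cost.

$44

Best QRY to NOR: QRY → NOR costing 20
Best NOR to LAR: NOR → BRV → LAR costing 24
Total via NOR: 20 + 24 = $44.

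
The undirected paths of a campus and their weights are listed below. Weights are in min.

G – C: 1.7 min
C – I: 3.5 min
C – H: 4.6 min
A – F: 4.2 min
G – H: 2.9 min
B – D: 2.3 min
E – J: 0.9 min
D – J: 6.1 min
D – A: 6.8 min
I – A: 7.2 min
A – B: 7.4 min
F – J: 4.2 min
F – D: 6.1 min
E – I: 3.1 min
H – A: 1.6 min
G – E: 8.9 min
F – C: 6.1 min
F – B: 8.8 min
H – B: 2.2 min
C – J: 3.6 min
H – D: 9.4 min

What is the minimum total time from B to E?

9.3 min

Candidate routes:
B–D–J–E: 2.3+6.1+0.9 = 9.3
B–H–G–C–J–E: 2.2+2.9+1.7+3.6+0.9 = 11.3
B–H–C–J–E: 2.2+4.6+3.6+0.9 = 11.3
Cheapest is B–D–J–E at 9.3 min.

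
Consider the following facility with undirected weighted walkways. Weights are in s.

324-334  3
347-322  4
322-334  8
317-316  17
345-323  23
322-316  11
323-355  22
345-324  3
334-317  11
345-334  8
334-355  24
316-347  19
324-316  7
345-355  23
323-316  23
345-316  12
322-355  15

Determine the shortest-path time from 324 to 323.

26 s

Settle nodes by increasing distance from 324:
324: 0
334: 3  (via 324)
345: 3  (via 324)
316: 7  (via 324)
322: 11  (via 334)
317: 14  (via 334)
347: 15  (via 322)
323: 26  (via 345)
Shortest route: 324 → 345 → 323 = 26 s.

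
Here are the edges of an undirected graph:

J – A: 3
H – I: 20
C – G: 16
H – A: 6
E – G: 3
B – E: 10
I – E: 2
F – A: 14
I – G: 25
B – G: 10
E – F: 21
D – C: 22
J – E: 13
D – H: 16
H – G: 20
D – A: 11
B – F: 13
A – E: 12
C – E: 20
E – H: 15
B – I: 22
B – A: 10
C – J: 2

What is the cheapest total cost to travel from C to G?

16

Settle nodes by increasing distance from C:
C: 0
J: 2  (via C)
A: 5  (via J)
H: 11  (via A)
B: 15  (via A)
E: 15  (via J)
D: 16  (via A)
G: 16  (via C)
Shortest route: C → G = 16.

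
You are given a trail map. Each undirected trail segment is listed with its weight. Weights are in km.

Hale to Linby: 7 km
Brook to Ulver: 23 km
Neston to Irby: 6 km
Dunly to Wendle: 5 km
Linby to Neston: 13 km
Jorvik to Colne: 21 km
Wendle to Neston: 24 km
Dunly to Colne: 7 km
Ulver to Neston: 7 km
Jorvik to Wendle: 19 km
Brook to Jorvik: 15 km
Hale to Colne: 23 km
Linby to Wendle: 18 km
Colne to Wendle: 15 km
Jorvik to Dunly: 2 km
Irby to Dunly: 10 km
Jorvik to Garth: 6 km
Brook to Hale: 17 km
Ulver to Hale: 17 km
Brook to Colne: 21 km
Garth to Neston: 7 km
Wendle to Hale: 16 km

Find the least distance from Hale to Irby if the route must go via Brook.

Shortest Hale→Brook: Hale → Brook = 17
Best Brook to Irby: Brook → Jorvik → Dunly → Irby costing 27
Total via Brook: 17 + 27 = 44 km.

44 km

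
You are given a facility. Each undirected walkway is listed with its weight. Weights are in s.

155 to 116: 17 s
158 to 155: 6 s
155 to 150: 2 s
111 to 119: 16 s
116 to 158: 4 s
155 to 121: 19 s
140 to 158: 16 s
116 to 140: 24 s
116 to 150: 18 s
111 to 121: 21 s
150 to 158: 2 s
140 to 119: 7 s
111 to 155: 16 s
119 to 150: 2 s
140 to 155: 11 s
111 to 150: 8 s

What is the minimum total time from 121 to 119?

23 s

Compare a few routes:
121–155–158–150–119: 19+6+2+2 = 29
121–155–150–119: 19+2+2 = 23
The minimum is 23 s via 121–155–150–119.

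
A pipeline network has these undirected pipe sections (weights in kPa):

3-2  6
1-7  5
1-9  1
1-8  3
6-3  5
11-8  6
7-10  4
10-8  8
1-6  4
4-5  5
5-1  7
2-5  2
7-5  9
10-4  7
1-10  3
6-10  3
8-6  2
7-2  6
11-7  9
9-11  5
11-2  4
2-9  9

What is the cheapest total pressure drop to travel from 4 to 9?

Compare a few routes:
4–5–1–9: 5+7+1 = 13
4–10–6–1–9: 7+3+4+1 = 15
4–10–1–9: 7+3+1 = 11
The minimum is 11 kPa via 4–10–1–9.

11 kPa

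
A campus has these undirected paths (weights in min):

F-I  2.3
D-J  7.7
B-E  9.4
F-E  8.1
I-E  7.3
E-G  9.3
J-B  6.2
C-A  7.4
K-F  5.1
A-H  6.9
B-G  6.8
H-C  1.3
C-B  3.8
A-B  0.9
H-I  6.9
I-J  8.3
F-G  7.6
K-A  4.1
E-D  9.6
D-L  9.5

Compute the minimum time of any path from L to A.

24.3 min

Enumerating some paths:
L–D–E–B–A: 9.5+9.6+9.4+0.9 = 29.4
L–D–J–B–C–A: 9.5+7.7+6.2+3.8+7.4 = 34.6
L–D–J–B–C–H–A: 9.5+7.7+6.2+3.8+1.3+6.9 = 35.4
L–D–J–B–A: 9.5+7.7+6.2+0.9 = 24.3
The minimum is 24.3 min via L–D–J–B–A.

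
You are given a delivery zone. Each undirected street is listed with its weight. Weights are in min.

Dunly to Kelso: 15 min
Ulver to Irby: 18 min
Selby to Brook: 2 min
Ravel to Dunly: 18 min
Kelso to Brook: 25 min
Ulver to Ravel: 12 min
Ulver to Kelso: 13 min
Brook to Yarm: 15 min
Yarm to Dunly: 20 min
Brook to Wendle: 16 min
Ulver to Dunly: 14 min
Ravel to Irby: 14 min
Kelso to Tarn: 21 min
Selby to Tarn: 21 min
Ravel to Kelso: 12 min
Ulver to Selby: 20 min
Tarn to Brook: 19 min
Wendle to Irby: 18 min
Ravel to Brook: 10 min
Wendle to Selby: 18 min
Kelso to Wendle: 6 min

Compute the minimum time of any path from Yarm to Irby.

39 min

Compare a few routes:
Yarm → Brook → Wendle → Irby: 15+16+18 = 49
Yarm → Dunly → Ravel → Irby: 20+18+14 = 52
Yarm → Brook → Ravel → Irby: 15+10+14 = 39
Cheapest is Yarm → Brook → Ravel → Irby at 39 min.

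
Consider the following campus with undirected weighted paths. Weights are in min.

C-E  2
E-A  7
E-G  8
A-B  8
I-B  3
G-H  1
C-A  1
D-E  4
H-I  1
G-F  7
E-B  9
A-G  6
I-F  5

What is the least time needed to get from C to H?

8 min

Shortest distances from C:
C: 0
A: 1  (via C)
E: 2  (via C)
D: 6  (via E)
G: 7  (via A)
H: 8  (via G)
Shortest route: C → A → G → H = 8 min.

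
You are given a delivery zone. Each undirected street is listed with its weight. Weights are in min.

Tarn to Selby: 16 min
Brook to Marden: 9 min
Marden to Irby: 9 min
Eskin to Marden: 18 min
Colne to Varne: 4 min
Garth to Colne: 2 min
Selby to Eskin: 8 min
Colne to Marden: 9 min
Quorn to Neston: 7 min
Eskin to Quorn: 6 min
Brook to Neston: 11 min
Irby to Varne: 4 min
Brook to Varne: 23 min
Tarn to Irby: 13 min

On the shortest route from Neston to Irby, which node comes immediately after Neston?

Enumerating some paths:
Neston - Brook - Marden - Irby: 11+9+9 = 29
Neston - Brook - Marden - Colne - Varne - Irby: 11+9+9+4+4 = 37
The minimum is 29 min via Neston - Brook - Marden - Irby.
So from Neston the first move is to Brook.

Brook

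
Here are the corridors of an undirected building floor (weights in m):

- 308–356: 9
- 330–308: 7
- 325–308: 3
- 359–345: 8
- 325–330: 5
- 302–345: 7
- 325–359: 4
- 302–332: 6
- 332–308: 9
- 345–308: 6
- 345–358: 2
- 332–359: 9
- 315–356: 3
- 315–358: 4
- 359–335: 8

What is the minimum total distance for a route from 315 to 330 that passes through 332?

35 m

Shortest 315→332: 315 → 358 → 345 → 302 → 332 = 19
Shortest 332→330: 332 → 308 → 330 = 16
Total via 332: 19 + 16 = 35 m.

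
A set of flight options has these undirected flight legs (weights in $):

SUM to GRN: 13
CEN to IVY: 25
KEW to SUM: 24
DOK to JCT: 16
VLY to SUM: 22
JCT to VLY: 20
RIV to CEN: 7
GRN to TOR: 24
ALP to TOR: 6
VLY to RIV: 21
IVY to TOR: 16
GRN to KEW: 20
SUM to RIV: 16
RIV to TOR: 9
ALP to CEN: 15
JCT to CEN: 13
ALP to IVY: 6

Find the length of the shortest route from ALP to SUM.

$31

Enumerating some paths:
ALP–TOR–RIV–SUM: 6+9+16 = 31
ALP–CEN–RIV–SUM: 15+7+16 = 38
The minimum is $31 via ALP–TOR–RIV–SUM.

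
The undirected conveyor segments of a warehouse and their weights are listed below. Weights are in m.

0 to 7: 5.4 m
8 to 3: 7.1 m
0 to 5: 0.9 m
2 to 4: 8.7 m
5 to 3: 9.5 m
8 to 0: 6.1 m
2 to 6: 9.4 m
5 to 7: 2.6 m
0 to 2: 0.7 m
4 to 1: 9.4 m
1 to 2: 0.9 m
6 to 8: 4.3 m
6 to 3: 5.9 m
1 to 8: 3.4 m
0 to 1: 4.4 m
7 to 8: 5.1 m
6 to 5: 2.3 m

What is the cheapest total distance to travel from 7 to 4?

Enumerating some paths:
7 → 0 → 2 → 4: 5.4+0.7+8.7 = 14.8
7 → 5 → 0 → 2 → 4: 2.6+0.9+0.7+8.7 = 12.9
7 → 5 → 0 → 2 → 1 → 4: 2.6+0.9+0.7+0.9+9.4 = 14.5
Cheapest is 7 → 5 → 0 → 2 → 4 at 12.9 m.

12.9 m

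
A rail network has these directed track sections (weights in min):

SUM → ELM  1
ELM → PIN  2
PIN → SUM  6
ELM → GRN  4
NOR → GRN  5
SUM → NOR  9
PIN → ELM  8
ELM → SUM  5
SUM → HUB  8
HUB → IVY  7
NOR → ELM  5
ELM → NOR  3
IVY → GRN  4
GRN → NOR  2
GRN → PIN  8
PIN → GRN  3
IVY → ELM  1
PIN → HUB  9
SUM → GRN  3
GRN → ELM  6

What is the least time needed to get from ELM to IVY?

Candidate routes:
ELM - SUM - HUB - IVY: 5+8+7 = 20
ELM - PIN - HUB - IVY: 2+9+7 = 18
ELM - PIN - SUM - HUB - IVY: 2+6+8+7 = 23
The minimum is 18 min via ELM - PIN - HUB - IVY.

18 min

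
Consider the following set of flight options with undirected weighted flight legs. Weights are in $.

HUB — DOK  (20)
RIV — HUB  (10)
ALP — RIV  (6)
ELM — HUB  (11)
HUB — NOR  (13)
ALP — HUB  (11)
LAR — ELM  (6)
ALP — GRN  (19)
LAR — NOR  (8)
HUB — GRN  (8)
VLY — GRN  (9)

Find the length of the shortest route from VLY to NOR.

$30

Running Dijkstra from VLY:
VLY: 0
GRN: 9  (via VLY)
HUB: 17  (via GRN)
RIV: 27  (via HUB)
ALP: 28  (via GRN)
ELM: 28  (via HUB)
NOR: 30  (via HUB)
Shortest route: VLY–GRN–HUB–NOR = $30.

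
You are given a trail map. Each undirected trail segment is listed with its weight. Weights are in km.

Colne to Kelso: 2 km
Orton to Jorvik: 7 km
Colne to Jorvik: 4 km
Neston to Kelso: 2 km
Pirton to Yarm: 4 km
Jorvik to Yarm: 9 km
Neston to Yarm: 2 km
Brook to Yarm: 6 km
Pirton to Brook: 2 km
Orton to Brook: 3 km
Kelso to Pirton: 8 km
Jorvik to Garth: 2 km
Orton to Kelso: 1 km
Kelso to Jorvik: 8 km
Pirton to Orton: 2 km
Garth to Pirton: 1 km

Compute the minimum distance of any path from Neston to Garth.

Enumerating some paths:
Neston–Yarm–Pirton–Garth: 2+4+1 = 7
Neston–Kelso–Orton–Pirton–Garth: 2+1+2+1 = 6
Neston–Kelso–Orton–Brook–Pirton–Garth: 2+1+3+2+1 = 9
Cheapest is Neston–Kelso–Orton–Pirton–Garth at 6 km.

6 km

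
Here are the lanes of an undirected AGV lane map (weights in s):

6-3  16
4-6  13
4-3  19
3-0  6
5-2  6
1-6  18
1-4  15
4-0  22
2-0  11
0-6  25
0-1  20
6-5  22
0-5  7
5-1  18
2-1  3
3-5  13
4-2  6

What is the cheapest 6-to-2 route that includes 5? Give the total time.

28 s

Best 6 to 5: 6 → 5 costing 22
Best 5 to 2: 5 → 2 costing 6
Total via 5: 22 + 6 = 28 s.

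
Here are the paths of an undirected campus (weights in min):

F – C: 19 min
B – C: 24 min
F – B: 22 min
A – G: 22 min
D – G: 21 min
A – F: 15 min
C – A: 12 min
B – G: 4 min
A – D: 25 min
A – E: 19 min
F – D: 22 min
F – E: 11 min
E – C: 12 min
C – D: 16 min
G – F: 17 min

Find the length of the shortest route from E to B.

Compare a few routes:
E → F → G → B: 11+17+4 = 32
E → C → B: 12+24 = 36
E → F → B: 11+22 = 33
The minimum is 32 min via E → F → G → B.

32 min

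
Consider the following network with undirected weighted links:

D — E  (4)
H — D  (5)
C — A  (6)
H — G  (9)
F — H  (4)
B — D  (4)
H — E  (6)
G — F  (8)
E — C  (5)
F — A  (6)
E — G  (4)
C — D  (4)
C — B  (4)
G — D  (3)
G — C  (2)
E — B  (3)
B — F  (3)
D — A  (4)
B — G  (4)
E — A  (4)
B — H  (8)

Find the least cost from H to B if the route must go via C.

13

Best H to C: H–D–C costing 9
Best C to B: C–B costing 4
Total via C: 9 + 4 = 13.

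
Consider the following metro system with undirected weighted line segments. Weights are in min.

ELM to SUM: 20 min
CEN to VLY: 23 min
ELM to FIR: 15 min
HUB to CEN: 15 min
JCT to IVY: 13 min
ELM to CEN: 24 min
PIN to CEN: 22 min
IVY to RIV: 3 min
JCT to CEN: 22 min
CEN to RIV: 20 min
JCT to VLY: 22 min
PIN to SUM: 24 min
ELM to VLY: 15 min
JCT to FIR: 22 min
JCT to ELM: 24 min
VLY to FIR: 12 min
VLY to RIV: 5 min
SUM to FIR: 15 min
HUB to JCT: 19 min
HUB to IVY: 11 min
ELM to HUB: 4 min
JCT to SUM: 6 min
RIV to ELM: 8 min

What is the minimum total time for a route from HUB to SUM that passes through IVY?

30 min

Shortest HUB→IVY: HUB–IVY = 11
Best IVY to SUM: IVY–JCT–SUM costing 19
Total via IVY: 11 + 19 = 30 min.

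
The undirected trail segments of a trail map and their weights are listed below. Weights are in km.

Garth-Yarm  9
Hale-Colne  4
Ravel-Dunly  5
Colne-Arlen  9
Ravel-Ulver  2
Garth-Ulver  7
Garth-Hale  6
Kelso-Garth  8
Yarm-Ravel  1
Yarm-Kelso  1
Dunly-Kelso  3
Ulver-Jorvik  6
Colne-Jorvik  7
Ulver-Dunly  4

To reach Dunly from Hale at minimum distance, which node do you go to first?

Enumerating some paths:
Hale–Garth–Yarm–Kelso–Dunly: 6+9+1+3 = 19
Hale–Garth–Ulver–Dunly: 6+7+4 = 17
Hale–Garth–Ulver–Ravel–Yarm–Kelso–Dunly: 6+7+2+1+1+3 = 20
Hale–Garth–Ulver–Ravel–Dunly: 6+7+2+5 = 20
Cheapest is Hale–Garth–Ulver–Dunly at 17 km.
So from Hale the first move is to Garth.

Garth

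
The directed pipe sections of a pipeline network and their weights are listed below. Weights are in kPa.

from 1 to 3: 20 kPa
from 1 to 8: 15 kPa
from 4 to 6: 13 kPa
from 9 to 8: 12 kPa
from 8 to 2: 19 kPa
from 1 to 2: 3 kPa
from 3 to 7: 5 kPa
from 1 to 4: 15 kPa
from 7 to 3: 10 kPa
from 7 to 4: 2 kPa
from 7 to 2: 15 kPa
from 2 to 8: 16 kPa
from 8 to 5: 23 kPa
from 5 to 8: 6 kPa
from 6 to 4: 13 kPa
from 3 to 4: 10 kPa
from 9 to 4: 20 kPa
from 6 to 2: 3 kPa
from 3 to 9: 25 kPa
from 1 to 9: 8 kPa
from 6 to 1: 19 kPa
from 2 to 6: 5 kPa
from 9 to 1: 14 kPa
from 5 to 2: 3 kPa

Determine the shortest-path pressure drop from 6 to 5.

Candidate routes:
6–2–8–5: 3+16+23 = 42
6–1–8–5: 19+15+23 = 57
The minimum is 42 kPa via 6–2–8–5.

42 kPa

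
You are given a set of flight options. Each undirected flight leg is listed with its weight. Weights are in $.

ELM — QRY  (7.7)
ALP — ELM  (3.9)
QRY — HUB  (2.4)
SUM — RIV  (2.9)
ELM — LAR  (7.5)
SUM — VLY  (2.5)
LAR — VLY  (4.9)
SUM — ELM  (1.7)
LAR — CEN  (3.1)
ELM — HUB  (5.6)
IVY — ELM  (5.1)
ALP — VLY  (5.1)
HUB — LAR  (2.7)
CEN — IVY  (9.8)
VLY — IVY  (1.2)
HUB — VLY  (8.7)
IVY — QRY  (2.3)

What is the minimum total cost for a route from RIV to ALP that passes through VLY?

Best RIV to VLY: RIV → SUM → VLY costing 5.4
Best VLY to ALP: VLY → ALP costing 5.1
Total via VLY: 5.4 + 5.1 = $10.5.

$10.5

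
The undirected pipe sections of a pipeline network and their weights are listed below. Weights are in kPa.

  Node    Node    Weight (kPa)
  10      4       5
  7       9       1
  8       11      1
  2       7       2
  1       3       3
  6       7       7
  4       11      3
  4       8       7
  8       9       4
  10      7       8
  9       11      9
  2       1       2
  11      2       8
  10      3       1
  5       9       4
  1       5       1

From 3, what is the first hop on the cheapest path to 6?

1

Candidate routes:
3 → 1 → 2 → 7 → 6: 3+2+2+7 = 14
3 → 10 → 7 → 6: 1+8+7 = 16
3 → 1 → 5 → 9 → 7 → 6: 3+1+4+1+7 = 16
Cheapest is 3 → 1 → 2 → 7 → 6 at 14 kPa.
So from 3 the first move is to 1.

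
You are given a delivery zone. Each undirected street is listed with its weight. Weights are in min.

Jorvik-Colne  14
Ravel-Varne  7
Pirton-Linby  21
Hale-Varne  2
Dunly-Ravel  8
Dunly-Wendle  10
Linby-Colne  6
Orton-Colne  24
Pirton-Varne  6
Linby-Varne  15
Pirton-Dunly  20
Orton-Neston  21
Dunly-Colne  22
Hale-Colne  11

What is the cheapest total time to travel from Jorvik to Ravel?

Running Dijkstra from Jorvik:
Jorvik: 0
Colne: 14  (via Jorvik)
Linby: 20  (via Colne)
Hale: 25  (via Colne)
Varne: 27  (via Hale)
Pirton: 33  (via Varne)
Ravel: 34  (via Varne)
Shortest route: Jorvik–Colne–Hale–Varne–Ravel = 34 min.

34 min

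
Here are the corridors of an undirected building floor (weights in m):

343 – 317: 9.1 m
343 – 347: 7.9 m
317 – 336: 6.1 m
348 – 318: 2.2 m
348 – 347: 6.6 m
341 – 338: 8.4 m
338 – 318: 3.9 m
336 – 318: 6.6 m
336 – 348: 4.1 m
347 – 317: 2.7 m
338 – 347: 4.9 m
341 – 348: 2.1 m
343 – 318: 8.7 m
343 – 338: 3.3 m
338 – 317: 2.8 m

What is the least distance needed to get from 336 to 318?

6.3 m

Enumerating some paths:
336 - 317 - 338 - 318: 6.1+2.8+3.9 = 12.8
336 - 348 - 318: 4.1+2.2 = 6.3
336 - 318: 6.6 = 6.6
Cheapest is 336 - 348 - 318 at 6.3 m.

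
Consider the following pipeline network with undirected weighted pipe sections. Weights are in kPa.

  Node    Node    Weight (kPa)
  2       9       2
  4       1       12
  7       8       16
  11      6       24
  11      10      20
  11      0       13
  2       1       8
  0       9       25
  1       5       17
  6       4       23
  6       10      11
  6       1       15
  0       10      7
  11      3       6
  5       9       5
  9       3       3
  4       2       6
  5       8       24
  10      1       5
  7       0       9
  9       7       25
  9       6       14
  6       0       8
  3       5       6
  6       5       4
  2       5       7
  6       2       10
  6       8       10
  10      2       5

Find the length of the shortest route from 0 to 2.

12 kPa

Settle nodes by increasing distance from 0:
0: 0
10: 7  (via 0)
6: 8  (via 0)
7: 9  (via 0)
1: 12  (via 10)
2: 12  (via 10)
Shortest route: 0 → 10 → 2 = 12 kPa.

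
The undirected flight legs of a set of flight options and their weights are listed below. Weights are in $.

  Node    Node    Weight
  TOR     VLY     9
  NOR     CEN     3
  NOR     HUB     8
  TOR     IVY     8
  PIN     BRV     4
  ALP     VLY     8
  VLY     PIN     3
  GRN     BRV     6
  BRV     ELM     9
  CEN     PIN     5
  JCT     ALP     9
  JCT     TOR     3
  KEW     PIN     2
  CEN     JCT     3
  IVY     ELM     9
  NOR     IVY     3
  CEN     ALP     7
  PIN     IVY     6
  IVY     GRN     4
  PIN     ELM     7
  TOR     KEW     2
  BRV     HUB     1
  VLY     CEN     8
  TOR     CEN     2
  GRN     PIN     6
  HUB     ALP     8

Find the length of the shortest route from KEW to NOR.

$7

Shortest distances from KEW:
KEW: 0
TOR: 2  (via KEW)
PIN: 2  (via KEW)
CEN: 4  (via TOR)
VLY: 5  (via PIN)
JCT: 5  (via TOR)
BRV: 6  (via PIN)
NOR: 7  (via CEN)
Shortest route: KEW → TOR → CEN → NOR = $7.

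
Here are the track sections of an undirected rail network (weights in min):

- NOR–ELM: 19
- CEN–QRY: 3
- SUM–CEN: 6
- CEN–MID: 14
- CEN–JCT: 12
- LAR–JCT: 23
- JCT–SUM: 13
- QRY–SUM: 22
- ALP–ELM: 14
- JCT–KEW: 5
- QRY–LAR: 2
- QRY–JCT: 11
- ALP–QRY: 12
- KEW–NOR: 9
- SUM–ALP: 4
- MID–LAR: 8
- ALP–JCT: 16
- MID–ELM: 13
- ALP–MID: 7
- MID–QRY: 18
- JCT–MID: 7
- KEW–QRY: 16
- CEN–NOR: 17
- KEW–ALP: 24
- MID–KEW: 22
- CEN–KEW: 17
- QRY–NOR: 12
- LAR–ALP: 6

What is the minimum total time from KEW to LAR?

Enumerating some paths:
KEW–QRY–LAR: 16+2 = 18
KEW–JCT–MID–LAR: 5+7+8 = 20
KEW–CEN–QRY–LAR: 17+3+2 = 22
The minimum is 18 min via KEW–QRY–LAR.

18 min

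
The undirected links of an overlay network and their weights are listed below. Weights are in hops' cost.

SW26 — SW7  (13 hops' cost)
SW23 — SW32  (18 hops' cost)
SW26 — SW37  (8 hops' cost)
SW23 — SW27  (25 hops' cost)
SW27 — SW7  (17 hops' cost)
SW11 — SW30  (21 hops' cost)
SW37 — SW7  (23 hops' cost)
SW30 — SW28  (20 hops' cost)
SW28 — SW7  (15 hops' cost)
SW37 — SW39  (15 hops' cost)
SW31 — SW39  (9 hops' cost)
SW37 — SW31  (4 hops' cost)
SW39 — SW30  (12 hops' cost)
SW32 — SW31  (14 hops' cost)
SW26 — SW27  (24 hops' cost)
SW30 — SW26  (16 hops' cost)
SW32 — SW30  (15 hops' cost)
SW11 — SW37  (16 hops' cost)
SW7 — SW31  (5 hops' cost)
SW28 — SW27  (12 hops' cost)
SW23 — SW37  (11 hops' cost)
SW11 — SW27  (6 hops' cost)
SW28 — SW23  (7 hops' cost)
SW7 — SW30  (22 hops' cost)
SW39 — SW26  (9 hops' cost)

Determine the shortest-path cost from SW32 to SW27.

36 hops' cost

Running Dijkstra from SW32:
SW32: 0
SW31: 14  (via SW32)
SW30: 15  (via SW32)
SW23: 18  (via SW32)
SW37: 18  (via SW31)
SW7: 19  (via SW31)
SW39: 23  (via SW31)
SW28: 25  (via SW23)
SW26: 26  (via SW37)
SW11: 34  (via SW37)
SW27: 36  (via SW7)
Shortest route: SW32 → SW31 → SW7 → SW27 = 36 hops' cost.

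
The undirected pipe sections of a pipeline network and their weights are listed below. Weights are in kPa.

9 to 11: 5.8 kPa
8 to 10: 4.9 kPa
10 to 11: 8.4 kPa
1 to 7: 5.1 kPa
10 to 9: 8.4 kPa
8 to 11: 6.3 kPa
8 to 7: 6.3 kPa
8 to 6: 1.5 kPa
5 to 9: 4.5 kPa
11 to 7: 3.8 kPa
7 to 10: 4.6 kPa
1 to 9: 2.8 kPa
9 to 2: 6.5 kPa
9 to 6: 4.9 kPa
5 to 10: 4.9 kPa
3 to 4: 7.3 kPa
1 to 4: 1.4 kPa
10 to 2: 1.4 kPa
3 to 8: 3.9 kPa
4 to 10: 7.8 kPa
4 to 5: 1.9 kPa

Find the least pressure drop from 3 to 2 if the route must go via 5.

Shortest 3→5: 3 → 4 → 5 = 9.2
Shortest 5→2: 5 → 10 → 2 = 6.3
Total via 5: 9.2 + 6.3 = 15.5 kPa.

15.5 kPa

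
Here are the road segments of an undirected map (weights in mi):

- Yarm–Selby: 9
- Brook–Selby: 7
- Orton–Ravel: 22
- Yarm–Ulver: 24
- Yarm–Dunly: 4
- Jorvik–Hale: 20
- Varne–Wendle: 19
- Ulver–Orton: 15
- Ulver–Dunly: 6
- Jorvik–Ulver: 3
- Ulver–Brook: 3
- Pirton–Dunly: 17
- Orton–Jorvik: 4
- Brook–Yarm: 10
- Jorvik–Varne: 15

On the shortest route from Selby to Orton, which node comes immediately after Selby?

Brook

Compare a few routes:
Selby - Brook - Ulver - Jorvik - Orton: 7+3+3+4 = 17
Selby - Brook - Ulver - Orton: 7+3+15 = 25
Selby - Yarm - Dunly - Ulver - Jorvik - Orton: 9+4+6+3+4 = 26
The minimum is 17 mi via Selby - Brook - Ulver - Jorvik - Orton.
So from Selby the first move is to Brook.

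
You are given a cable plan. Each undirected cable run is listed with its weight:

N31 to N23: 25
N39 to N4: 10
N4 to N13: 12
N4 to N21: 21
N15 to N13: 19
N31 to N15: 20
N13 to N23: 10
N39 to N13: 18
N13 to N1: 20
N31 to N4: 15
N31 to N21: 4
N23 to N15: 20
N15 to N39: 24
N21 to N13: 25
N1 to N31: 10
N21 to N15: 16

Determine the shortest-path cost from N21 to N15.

16

Enumerating some paths:
N21–N15: 16 = 16
N21–N31–N15: 4+20 = 24
Cheapest is N21–N15 at 16.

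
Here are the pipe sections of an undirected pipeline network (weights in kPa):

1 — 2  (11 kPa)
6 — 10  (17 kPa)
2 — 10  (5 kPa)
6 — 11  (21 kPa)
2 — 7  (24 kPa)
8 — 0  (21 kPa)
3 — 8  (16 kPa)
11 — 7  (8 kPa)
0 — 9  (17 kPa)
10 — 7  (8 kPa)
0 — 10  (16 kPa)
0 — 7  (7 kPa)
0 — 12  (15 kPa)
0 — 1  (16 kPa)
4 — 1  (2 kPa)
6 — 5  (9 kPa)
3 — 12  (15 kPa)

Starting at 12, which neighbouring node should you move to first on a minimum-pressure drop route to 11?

Candidate routes:
12 → 0 → 10 → 7 → 11: 15+16+8+8 = 47
12 → 0 → 7 → 11: 15+7+8 = 30
The minimum is 30 kPa via 12 → 0 → 7 → 11.
So from 12 the first move is to 0.

0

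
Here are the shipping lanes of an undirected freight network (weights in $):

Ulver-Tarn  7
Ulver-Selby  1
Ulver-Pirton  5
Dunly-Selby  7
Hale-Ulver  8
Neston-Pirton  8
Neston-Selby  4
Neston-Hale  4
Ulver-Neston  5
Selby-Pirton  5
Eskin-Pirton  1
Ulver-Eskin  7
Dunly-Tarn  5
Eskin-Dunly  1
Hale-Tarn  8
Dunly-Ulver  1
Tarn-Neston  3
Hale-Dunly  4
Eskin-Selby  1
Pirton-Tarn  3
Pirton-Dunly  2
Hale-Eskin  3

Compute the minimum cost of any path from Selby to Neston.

$4

Settle nodes by increasing distance from Selby:
Selby: 0
Ulver: 1  (via Selby)
Eskin: 1  (via Selby)
Dunly: 2  (via Ulver)
Pirton: 2  (via Eskin)
Hale: 4  (via Eskin)
Neston: 4  (via Selby)
Shortest route: Selby–Neston = $4.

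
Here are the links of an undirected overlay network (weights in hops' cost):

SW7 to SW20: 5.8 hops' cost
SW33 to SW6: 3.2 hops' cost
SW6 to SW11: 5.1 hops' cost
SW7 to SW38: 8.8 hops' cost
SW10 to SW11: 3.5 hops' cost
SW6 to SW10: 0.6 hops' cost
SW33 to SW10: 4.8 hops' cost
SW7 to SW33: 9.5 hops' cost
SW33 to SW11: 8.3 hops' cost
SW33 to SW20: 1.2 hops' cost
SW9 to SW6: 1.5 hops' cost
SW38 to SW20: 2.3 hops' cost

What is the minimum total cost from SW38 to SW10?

Running Dijkstra from SW38:
SW38: 0
SW20: 2.3  (via SW38)
SW33: 3.5  (via SW20)
SW6: 6.7  (via SW33)
SW10: 7.3  (via SW6)
Shortest route: SW38–SW20–SW33–SW6–SW10 = 7.3 hops' cost.

7.3 hops' cost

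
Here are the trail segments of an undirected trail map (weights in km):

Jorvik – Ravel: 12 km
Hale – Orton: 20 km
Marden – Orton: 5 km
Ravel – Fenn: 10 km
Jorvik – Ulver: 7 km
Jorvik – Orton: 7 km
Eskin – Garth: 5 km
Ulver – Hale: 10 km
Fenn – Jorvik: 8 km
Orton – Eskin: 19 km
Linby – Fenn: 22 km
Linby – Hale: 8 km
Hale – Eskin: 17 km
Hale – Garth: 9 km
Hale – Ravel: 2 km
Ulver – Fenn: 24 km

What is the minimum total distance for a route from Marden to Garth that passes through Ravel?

35 km

Best Marden to Ravel: Marden–Orton–Jorvik–Ravel costing 24
Shortest Ravel→Garth: Ravel–Hale–Garth = 11
Total via Ravel: 24 + 11 = 35 km.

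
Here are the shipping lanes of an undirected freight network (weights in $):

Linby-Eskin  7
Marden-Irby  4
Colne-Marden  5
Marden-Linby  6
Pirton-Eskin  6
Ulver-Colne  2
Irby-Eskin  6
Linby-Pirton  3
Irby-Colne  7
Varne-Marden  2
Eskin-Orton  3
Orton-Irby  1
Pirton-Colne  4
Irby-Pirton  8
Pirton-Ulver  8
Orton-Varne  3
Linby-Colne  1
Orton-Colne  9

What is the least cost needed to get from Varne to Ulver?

$9

Settle nodes by increasing distance from Varne:
Varne: 0
Marden: 2  (via Varne)
Orton: 3  (via Varne)
Irby: 4  (via Orton)
Eskin: 6  (via Orton)
Colne: 7  (via Marden)
Linby: 8  (via Marden)
Ulver: 9  (via Colne)
Shortest route: Varne → Marden → Colne → Ulver = $9.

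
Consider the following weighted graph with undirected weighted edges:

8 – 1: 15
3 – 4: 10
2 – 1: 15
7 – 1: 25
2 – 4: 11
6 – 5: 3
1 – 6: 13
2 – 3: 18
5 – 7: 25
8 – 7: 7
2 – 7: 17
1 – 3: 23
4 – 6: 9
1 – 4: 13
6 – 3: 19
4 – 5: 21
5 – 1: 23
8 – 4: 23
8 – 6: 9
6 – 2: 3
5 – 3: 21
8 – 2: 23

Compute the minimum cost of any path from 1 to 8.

15

Settle nodes by increasing distance from 1:
1: 0
4: 13  (via 1)
6: 13  (via 1)
2: 15  (via 1)
8: 15  (via 1)
Shortest route: 1 → 8 = 15.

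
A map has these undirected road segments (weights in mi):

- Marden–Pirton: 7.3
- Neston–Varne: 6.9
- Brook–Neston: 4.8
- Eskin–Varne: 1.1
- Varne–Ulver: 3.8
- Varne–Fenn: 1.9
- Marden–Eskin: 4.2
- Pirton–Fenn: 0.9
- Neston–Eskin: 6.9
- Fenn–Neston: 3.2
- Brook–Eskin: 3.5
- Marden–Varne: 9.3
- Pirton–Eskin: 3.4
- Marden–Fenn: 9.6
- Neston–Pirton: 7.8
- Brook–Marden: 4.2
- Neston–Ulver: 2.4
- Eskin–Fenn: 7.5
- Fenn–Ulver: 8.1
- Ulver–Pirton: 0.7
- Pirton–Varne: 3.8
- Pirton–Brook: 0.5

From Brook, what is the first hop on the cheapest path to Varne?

Compare a few routes:
Brook - Pirton - Varne: 0.5+3.8 = 4.3
Brook - Pirton - Fenn - Varne: 0.5+0.9+1.9 = 3.3
The minimum is 3.3 mi via Brook - Pirton - Fenn - Varne.
So from Brook the first move is to Pirton.

Pirton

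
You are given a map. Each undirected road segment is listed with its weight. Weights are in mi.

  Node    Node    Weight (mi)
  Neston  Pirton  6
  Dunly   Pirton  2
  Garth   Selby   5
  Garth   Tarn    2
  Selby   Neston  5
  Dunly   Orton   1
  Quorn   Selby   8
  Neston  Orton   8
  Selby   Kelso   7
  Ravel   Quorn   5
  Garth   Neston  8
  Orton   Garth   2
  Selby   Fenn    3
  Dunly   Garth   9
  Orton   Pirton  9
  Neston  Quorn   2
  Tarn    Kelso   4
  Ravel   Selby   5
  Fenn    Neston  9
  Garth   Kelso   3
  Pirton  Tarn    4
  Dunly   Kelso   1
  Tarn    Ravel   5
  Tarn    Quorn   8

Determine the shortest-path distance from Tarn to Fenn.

Compare a few routes:
Tarn → Ravel → Selby → Fenn: 5+5+3 = 13
Tarn → Garth → Selby → Fenn: 2+5+3 = 10
Cheapest is Tarn → Garth → Selby → Fenn at 10 mi.

10 mi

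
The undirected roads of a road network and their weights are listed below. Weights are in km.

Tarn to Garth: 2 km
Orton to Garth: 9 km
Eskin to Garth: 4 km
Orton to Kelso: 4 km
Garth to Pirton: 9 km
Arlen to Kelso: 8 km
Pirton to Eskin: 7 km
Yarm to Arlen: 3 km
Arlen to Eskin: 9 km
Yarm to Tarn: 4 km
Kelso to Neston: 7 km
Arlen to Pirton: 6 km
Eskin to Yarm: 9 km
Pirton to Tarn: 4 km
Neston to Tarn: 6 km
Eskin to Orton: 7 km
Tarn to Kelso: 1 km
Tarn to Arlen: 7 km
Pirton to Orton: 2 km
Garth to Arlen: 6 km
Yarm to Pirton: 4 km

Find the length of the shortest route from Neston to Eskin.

Enumerating some paths:
Neston - Kelso - Tarn - Garth - Eskin: 7+1+2+4 = 14
Neston - Tarn - Garth - Eskin: 6+2+4 = 12
Cheapest is Neston - Tarn - Garth - Eskin at 12 km.

12 km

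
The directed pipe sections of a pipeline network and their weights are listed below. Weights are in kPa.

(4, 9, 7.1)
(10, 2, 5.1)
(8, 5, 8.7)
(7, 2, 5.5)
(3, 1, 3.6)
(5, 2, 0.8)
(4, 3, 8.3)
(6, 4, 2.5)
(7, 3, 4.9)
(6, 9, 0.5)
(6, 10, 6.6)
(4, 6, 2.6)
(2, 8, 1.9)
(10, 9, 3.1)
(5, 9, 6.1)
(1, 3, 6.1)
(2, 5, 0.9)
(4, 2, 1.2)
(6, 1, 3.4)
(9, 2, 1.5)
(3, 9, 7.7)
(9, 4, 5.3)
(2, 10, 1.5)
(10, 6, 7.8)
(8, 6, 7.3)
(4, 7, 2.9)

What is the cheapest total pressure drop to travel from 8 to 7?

12.7 kPa

Shortest distances from 8:
8: 0
6: 7.3  (via 8)
9: 7.8  (via 6)
5: 8.7  (via 8)
2: 9.3  (via 9)
4: 9.8  (via 6)
1: 10.7  (via 6)
10: 10.8  (via 2)
7: 12.7  (via 4)
Shortest route: 8 → 6 → 4 → 7 = 12.7 kPa.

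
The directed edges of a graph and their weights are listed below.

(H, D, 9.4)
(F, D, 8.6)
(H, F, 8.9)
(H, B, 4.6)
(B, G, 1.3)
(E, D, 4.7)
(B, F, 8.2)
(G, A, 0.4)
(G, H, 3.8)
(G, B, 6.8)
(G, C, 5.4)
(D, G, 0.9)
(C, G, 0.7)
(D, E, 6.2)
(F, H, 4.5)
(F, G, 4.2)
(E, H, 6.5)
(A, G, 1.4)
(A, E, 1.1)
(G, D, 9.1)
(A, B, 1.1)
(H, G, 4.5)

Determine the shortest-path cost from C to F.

Running Dijkstra from C:
C: 0
G: 0.7  (via C)
A: 1.1  (via G)
B: 2.2  (via A)
E: 2.2  (via A)
H: 4.5  (via G)
D: 6.9  (via E)
F: 10.4  (via B)
Shortest route: C → G → A → B → F = 10.4.

10.4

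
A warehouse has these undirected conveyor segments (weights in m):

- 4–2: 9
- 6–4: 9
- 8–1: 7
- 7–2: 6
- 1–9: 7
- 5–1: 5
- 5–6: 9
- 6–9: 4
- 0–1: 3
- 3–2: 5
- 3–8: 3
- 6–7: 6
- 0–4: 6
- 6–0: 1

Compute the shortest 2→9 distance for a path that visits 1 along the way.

22 m

Best 2 to 1: 2 → 3 → 8 → 1 costing 15
Best 1 to 9: 1 → 9 costing 7
Total via 1: 15 + 7 = 22 m.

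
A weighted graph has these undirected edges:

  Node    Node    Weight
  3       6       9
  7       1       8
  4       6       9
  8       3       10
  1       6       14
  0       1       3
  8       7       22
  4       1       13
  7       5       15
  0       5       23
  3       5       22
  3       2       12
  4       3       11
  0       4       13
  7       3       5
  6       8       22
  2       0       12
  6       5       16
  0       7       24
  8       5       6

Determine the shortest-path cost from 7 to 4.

16

Settle nodes by increasing distance from 7:
7: 0
3: 5  (via 7)
1: 8  (via 7)
0: 11  (via 1)
6: 14  (via 3)
5: 15  (via 7)
8: 15  (via 3)
4: 16  (via 3)
Shortest route: 7 → 3 → 4 = 16.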